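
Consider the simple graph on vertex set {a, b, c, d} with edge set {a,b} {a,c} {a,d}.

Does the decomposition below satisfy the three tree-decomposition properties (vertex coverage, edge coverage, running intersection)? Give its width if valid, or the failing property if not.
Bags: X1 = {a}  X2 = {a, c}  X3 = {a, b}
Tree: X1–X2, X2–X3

A tree decomposition must satisfy three properties: every vertex lies in some bag; for every edge, both endpoints lie together in some bag; and for every vertex, the bags containing it form a connected subtree. Here vertex d appears in no bag, so the decomposition is invalid.

No — vertex d appears in no bag.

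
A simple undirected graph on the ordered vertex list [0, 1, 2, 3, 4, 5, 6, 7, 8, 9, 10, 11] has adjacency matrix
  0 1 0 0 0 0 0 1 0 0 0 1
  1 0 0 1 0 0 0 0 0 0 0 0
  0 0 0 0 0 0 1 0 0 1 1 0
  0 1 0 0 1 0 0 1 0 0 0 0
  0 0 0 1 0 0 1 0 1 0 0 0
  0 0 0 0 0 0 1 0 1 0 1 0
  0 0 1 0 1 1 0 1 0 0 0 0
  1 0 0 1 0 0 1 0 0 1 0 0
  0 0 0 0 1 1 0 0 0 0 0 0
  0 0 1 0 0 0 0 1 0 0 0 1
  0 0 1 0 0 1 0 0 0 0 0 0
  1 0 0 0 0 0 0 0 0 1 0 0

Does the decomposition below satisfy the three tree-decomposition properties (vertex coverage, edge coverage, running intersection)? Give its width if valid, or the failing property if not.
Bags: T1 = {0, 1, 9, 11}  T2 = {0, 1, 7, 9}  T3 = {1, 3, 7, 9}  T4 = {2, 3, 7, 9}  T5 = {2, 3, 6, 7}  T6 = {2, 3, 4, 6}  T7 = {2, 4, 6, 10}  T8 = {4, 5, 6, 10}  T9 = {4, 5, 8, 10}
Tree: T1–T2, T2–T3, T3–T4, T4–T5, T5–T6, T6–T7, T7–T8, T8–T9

Yes; width 3.

Vertex coverage: the bags together contain {0, 1, 2, 3, 4, 5, 6, 7, 8, 9, 10, 11}, the full vertex set. Edge coverage: each edge of G has both endpoints in at least one bag. Running intersection: for every vertex, the bags containing it form a connected subtree. All three properties hold, so this is a valid tree decomposition of width max|bag| − 1 = 3, and hence tw(G) ≤ 3.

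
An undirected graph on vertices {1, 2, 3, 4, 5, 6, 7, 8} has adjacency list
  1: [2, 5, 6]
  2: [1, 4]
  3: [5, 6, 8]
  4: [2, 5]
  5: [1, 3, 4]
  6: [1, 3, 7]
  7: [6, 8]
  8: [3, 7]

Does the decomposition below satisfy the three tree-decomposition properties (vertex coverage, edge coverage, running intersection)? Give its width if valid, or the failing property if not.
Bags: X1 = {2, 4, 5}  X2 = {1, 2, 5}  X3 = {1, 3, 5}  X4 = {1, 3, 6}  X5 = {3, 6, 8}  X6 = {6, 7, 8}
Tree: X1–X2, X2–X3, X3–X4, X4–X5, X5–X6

Every vertex of G appears in some bag (union = {1, 2, 3, 4, 5, 6, 7, 8}); every edge is covered by a bag; and for each vertex v the set of bags containing v is connected in the bag tree. The decomposition is therefore valid. The largest bag has 3 vertices, so the width is 2.

Yes; width 2.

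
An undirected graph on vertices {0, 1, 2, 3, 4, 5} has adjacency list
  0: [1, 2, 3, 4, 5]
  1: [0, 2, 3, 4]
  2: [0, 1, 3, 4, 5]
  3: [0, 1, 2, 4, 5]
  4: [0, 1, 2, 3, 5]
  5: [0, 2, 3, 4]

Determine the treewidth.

A width-4 tree decomposition is:
Bags: B1 = {0, 1, 2, 3, 4}  B2 = {0, 2, 3, 4, 5}
Tree: B1–B2
Every bag has size at most 5, so the width is 5 − 1 = 4 and tw(G) ≤ 4. Conversely, {0, 1, 2, 3, 4} is a clique of size 5, and the vertices of any clique must share a bag in every tree decomposition; so some bag has ≥ 5 vertices and tw(G) ≥ 4. Combining the bounds, tw(G) = 4.

4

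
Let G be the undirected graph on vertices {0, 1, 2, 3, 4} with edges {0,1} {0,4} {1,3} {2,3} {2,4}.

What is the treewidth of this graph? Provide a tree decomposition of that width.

Each bag holds 3 vertices, so the decomposition has width 2, which upper-bounds the treewidth. The edges 4–2–3–1–0–4 form a cycle, so G is not a tree and its treewidth is at least 2. Combining the bounds, tw(G) = 2.

Treewidth 2.
One optimal decomposition is:
Bags: B1 = {2, 3, 4}  B2 = {1, 3, 4}  B3 = {0, 1, 4}
Tree: B1–B2, B2–B3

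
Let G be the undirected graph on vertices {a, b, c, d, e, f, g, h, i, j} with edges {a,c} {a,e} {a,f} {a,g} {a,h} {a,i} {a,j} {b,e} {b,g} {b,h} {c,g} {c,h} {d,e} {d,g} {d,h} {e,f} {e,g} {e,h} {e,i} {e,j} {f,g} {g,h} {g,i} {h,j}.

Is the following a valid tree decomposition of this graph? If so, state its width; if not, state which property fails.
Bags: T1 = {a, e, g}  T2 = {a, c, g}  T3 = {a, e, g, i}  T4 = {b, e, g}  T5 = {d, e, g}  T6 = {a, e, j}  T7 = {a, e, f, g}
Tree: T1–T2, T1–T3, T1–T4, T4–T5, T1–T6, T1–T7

A tree decomposition must satisfy three properties: every vertex lies in some bag; for every edge, both endpoints lie together in some bag; and for every vertex, the bags containing it form a connected subtree. Here vertex h appears in no bag, so the decomposition is invalid.

No — vertex h appears in no bag.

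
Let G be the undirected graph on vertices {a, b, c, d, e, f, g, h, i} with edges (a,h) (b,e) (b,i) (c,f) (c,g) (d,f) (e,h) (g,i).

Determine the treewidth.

1

A width-1 tree decomposition is:
Bags: B1 = {d, f}  B2 = {c, f}  B3 = {c, g}  B4 = {g, i}  B5 = {b, i}  B6 = {b, e}  B7 = {e, h}  B8 = {a, h}
Tree: B1–B2, B2–B3, B3–B4, B4–B5, B5–B6, B6–B7, B7–B8
Every bag has size at most 2, so the width is 2 − 1 = 1 and tw(G) ≤ 1. Since G has at least one edge (e.g. d–f), it is not an edgeless graph, so tw(G) ≥ 1. Therefore the treewidth is 1.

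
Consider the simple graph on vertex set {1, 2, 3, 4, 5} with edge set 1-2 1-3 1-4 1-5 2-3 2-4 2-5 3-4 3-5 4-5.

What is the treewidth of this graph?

4

A width-4 tree decomposition is:
Bags: B1 = {1, 2, 3, 4, 5}
Tree: (single bag)
A single bag containing all 5 vertices is trivially a valid decomposition of width 4. On the other hand G contains the 5-clique {1, 2, 3, 4, 5}. A clique must lie in a single bag of any decomposition, so no decomposition can have width below 4. Therefore the treewidth is 4.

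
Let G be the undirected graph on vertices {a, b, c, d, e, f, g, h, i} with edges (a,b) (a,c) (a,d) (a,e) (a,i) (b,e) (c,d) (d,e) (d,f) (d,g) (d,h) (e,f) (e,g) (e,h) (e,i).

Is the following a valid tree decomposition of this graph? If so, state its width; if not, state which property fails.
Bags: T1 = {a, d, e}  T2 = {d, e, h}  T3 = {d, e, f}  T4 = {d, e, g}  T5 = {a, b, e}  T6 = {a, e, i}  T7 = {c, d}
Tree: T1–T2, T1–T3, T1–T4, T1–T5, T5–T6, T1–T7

A tree decomposition must satisfy three properties: every vertex lies in some bag; for every edge, both endpoints lie together in some bag; and for every vertex, the bags containing it form a connected subtree. Here edge (a,c) lies in no bag, so the decomposition is invalid.

No — edge (a,c) lies in no bag.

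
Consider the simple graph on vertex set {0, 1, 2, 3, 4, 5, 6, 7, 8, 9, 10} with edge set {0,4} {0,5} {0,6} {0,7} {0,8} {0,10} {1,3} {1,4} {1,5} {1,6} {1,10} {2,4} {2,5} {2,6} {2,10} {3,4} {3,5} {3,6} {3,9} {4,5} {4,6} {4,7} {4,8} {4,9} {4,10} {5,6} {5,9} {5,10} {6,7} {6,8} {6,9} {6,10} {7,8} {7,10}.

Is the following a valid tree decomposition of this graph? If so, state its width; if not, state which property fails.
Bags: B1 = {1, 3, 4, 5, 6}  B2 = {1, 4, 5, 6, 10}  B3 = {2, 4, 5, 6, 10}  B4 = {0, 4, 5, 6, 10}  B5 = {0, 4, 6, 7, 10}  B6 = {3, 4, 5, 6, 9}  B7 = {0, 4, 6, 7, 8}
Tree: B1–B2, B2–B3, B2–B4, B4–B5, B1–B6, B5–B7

Every vertex of G appears in some bag (union = {0, 1, 2, 3, 4, 5, 6, 7, 8, 9, 10}); every edge is covered by a bag; and for each vertex v the set of bags containing v is connected in the bag tree. The decomposition is therefore valid. The largest bag has 5 vertices, so the width is 4.

Yes; width 4.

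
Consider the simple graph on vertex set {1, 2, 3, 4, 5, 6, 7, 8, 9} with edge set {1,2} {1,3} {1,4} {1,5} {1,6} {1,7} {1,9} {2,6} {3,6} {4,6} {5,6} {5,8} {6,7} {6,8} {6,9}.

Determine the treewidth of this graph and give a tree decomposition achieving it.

Treewidth 2.
One such decomposition:
Bags: B1 = {1, 5, 6}  B2 = {1, 3, 6}  B3 = {1, 6, 7}  B4 = {5, 6, 8}  B5 = {1, 4, 6}  B6 = {1, 6, 9}  B7 = {1, 2, 6}
Tree: B1–B2, B1–B3, B1–B4, B2–B5, B3–B6, B2–B7

The largest bag has 3 vertices, giving width 2; this decomposition certifies tw(G) ≤ 2. For the lower bound, the 3 vertices {5, 6, 8} are pairwise adjacent, and any tree decomposition puts a clique entirely inside one bag — forcing width ≥ 2. The upper and lower bounds meet at 2, so that is the treewidth.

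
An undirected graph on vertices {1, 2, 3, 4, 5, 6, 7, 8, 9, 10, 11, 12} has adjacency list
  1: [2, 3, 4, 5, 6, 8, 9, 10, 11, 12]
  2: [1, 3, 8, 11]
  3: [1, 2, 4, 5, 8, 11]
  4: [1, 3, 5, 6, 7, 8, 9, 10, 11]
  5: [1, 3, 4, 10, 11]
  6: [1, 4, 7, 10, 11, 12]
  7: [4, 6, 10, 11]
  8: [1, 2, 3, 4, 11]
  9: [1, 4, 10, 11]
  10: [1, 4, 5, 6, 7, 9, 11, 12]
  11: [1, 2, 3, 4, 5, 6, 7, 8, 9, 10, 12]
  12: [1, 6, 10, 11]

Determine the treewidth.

4

A width-4 tree decomposition is:
Bags: B1 = {1, 4, 5, 10, 11}  B2 = {1, 4, 6, 10, 11}  B3 = {1, 4, 9, 10, 11}  B4 = {1, 6, 10, 11, 12}  B5 = {1, 3, 4, 5, 11}  B6 = {1, 3, 4, 8, 11}  B7 = {4, 6, 7, 10, 11}  B8 = {1, 2, 3, 8, 11}
Tree: B1–B2, B2–B3, B2–B4, B1–B5, B5–B6, B2–B7, B6–B8
The largest bag has 5 vertices, giving width 4; this decomposition certifies tw(G) ≤ 4. For the lower bound, the 5 vertices {1, 2, 3, 8, 11} are pairwise adjacent, and any tree decomposition puts a clique entirely inside one bag — forcing width ≥ 4. Combining the bounds, tw(G) = 4.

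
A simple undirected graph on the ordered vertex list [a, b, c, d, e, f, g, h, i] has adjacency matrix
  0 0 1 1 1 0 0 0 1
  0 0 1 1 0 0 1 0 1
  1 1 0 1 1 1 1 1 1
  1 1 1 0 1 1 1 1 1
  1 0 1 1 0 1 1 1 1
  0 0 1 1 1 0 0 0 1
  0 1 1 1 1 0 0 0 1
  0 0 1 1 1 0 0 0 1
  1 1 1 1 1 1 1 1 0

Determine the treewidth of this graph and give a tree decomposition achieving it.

Each bag holds 5 vertices, so the decomposition has width 4, which upper-bounds the treewidth. Conversely, {c, d, e, g, i} is a clique of size 5, and the vertices of any clique must share a bag in every tree decomposition; so some bag has ≥ 5 vertices and tw(G) ≥ 4. The upper and lower bounds meet at 4, so that is the treewidth.

Treewidth 4.
One such decomposition:
Bags: B1 = {c, d, e, h, i}  B2 = {a, c, d, e, i}  B3 = {c, d, e, g, i}  B4 = {b, c, d, g, i}  B5 = {c, d, e, f, i}
Tree: B1–B2, B1–B3, B3–B4, B1–B5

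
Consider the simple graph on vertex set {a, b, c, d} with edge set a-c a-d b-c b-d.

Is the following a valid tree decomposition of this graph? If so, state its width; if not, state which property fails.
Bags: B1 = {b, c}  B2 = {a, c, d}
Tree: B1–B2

A tree decomposition must satisfy three properties: every vertex lies in some bag; for every edge, both endpoints lie together in some bag; and for every vertex, the bags containing it form a connected subtree. Here edge (d,b) lies in no bag, so the decomposition is invalid.

No — edge (d,b) lies in no bag.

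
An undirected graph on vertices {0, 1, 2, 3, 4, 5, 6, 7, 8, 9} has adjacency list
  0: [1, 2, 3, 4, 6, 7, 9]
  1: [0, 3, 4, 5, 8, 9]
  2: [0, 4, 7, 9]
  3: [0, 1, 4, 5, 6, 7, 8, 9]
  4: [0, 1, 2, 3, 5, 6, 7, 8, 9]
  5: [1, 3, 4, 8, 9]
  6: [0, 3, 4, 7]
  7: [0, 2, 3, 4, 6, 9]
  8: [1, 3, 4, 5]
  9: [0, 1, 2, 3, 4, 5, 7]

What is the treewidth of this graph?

4

A width-4 tree decomposition is:
Bags: B1 = {0, 1, 3, 4, 9}  B2 = {0, 3, 4, 7, 9}  B3 = {1, 3, 4, 5, 9}  B4 = {0, 2, 4, 7, 9}  B5 = {0, 3, 4, 6, 7}  B6 = {1, 3, 4, 5, 8}
Tree: B1–B2, B1–B3, B2–B4, B2–B5, B3–B6
Every bag has size at most 5, so the width is 5 − 1 = 4 and tw(G) ≤ 4. For the lower bound, the 5 vertices {0, 2, 4, 7, 9} are pairwise adjacent, and any tree decomposition puts a clique entirely inside one bag — forcing width ≥ 4. Hence tw(G) = 4 exactly.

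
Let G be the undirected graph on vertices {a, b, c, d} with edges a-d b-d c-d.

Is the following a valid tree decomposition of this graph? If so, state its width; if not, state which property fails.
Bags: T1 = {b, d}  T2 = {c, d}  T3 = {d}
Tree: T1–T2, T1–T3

No — vertex a appears in no bag.

A tree decomposition must satisfy three properties: every vertex lies in some bag; for every edge, both endpoints lie together in some bag; and for every vertex, the bags containing it form a connected subtree. Here vertex a appears in no bag, so the decomposition is invalid.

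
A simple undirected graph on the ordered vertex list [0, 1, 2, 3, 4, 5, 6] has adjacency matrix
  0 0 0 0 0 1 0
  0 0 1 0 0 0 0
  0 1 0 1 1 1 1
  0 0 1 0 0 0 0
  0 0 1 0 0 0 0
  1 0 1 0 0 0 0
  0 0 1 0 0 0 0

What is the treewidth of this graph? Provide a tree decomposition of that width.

Treewidth 1.
One optimal decomposition is:
Bags: B1 = {1, 2}  B2 = {2, 3}  B3 = {2, 5}  B4 = {2, 4}  B5 = {0, 5}  B6 = {2, 6}
Tree: B1–B2, B1–B3, B2–B4, B3–B5, B1–B6

Every bag has size at most 2, so the width is 2 − 1 = 1 and tw(G) ≤ 1. Since G has at least one edge (e.g. 1–2), it is not an edgeless graph, so tw(G) ≥ 1. Hence tw(G) = 1 exactly.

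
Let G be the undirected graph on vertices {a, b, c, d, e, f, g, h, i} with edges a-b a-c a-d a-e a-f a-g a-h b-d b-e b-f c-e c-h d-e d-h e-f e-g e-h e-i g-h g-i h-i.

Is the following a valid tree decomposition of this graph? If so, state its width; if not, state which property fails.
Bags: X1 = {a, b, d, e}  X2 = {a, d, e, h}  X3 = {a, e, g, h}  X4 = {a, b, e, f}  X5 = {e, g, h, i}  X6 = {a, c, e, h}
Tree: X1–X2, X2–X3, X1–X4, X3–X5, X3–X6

Every vertex of G appears in some bag (union = {a, b, c, d, e, f, g, h, i}); every edge is covered by a bag; and for each vertex v the set of bags containing v is connected in the bag tree. The decomposition is therefore valid. The largest bag has 4 vertices, so the width is 3.

Yes; width 3.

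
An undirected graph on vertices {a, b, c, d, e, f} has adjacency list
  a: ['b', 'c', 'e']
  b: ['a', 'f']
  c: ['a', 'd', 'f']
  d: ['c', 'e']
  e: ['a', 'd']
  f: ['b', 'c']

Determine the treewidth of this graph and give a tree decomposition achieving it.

Each bag holds 3 vertices, so the decomposition has width 2, which upper-bounds the treewidth. Since d–e–a–c–d is a cycle in G, G is not acyclic. Forests are exactly the graphs of treewidth ≤ 1, so tw(G) ≥ 2. Hence tw(G) = 2 exactly.

Treewidth 2.
Bags: B1 = {c, d, e}  B2 = {a, c, e}  B3 = {a, c, f}  B4 = {a, b, f}
Tree: B1–B2, B2–B3, B3–B4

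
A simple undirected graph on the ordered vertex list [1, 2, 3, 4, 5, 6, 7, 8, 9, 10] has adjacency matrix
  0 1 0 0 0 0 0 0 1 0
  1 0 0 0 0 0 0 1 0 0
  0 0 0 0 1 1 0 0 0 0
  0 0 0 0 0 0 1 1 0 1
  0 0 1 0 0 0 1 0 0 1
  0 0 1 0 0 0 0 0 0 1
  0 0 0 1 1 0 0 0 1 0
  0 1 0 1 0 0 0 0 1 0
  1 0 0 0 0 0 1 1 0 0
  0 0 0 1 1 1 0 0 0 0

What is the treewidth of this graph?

2

A width-2 tree decomposition is:
Bags: B1 = {1, 2, 9}  B2 = {2, 8, 9}  B3 = {7, 8, 9}  B4 = {4, 7, 8}  B5 = {4, 5, 7}  B6 = {4, 5, 10}  B7 = {3, 5, 10}  B8 = {3, 6, 10}
Tree: B1–B2, B2–B3, B3–B4, B4–B5, B5–B6, B6–B7, B7–B8
The largest bag has 3 vertices, giving width 2; this decomposition certifies tw(G) ≤ 2. The edges 1–2–8–9–1 form a cycle, so G is not a tree and its treewidth is at least 2. Hence tw(G) = 2 exactly.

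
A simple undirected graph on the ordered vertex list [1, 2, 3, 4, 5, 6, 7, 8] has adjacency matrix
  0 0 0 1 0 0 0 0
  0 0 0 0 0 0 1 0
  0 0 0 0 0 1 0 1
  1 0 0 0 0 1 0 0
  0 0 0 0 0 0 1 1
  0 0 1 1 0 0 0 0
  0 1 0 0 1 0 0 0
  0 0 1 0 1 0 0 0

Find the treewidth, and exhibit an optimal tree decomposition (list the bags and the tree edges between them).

Treewidth 1.
One such decomposition:
Bags: B1 = {2, 7}  B2 = {5, 7}  B3 = {5, 8}  B4 = {3, 8}  B5 = {3, 6}  B6 = {4, 6}  B7 = {1, 4}
Tree: B1–B2, B2–B3, B3–B4, B4–B5, B5–B6, B6–B7

Every bag has size at most 2, so the width is 2 − 1 = 1 and tw(G) ≤ 1. Any graph with an edge has treewidth ≥ 1, and G has the edge 2–7. The upper and lower bounds meet at 1, so that is the treewidth.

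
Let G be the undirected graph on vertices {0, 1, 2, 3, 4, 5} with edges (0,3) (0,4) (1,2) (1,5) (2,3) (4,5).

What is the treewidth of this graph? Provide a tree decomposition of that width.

Every bag has size at most 3, so the width is 3 − 1 = 2 and tw(G) ≤ 2. For the lower bound, G contains the cycle 0–3–2–1–5–4–0, so G is not a forest; only forests have treewidth ≤ 1, hence tw(G) ≥ 2. Combining the bounds, tw(G) = 2.

Treewidth 2.
Bags: B1 = {0, 2, 3}  B2 = {0, 1, 2}  B3 = {0, 1, 5}  B4 = {0, 4, 5}
Tree: B1–B2, B2–B3, B3–B4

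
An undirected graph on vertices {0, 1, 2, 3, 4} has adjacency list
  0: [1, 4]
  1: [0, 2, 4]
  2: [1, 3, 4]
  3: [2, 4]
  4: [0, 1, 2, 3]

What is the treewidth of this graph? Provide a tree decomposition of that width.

Each bag holds 3 vertices, so the decomposition has width 2, which upper-bounds the treewidth. Conversely, {0, 1, 4} is a clique of size 3, and the vertices of any clique must share a bag in every tree decomposition; so some bag has ≥ 3 vertices and tw(G) ≥ 2. Combining the bounds, tw(G) = 2.

Treewidth 2.
Bags: B1 = {1, 2, 4}  B2 = {0, 1, 4}  B3 = {2, 3, 4}
Tree: B1–B2, B1–B3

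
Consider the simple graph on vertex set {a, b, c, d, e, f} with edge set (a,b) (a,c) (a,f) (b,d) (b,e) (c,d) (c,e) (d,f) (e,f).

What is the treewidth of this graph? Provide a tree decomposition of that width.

Treewidth 3.
Bags: B1 = {a, b, d, e}  B2 = {a, d, e, f}  B3 = {a, c, d, e}
Tree: B1–B2, B2–B3

The largest bag has 4 vertices, giving width 3; this decomposition certifies tw(G) ≤ 3. For the lower bound: the 4 vertex sets {b,e}, {d,f}, {a}, {c} are disjoint, each induces a connected subgraph, and every pair is joined by at least one edge of G. Contracting each set to a single vertex therefore yields K_{4} as a minor, and since treewidth is minor-monotone, tw(G) ≥ tw(K_{4}) = 3. The upper and lower bounds meet at 3, so that is the treewidth.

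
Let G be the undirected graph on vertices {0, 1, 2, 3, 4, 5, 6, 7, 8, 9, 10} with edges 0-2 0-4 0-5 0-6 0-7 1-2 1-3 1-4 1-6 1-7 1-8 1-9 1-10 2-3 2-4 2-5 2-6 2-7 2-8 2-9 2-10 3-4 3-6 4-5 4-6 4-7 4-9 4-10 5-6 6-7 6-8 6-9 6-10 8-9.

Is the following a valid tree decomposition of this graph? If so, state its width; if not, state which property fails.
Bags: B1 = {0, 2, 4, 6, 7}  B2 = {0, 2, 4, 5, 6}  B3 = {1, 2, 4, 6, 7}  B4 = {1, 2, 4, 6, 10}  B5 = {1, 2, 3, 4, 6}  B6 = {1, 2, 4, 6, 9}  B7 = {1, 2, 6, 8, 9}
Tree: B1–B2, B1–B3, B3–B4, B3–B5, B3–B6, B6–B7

Yes; width 4.

Every vertex of G appears in some bag (union = {0, 1, 2, 3, 4, 5, 6, 7, 8, 9, 10}); every edge is covered by a bag; and for each vertex v the set of bags containing v is connected in the bag tree. The decomposition is therefore valid. The largest bag has 5 vertices, so the width is 4.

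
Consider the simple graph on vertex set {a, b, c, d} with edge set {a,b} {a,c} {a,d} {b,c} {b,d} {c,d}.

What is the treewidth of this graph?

A width-3 tree decomposition is:
Bags: B1 = {a, b, c, d}
Tree: (single bag)
A single bag containing all 4 vertices is trivially a valid decomposition of width 3. Conversely, {a, b, c, d} is a clique of size 4, and the vertices of any clique must share a bag in every tree decomposition; so some bag has ≥ 4 vertices and tw(G) ≥ 3. Hence tw(G) = 3 exactly.

3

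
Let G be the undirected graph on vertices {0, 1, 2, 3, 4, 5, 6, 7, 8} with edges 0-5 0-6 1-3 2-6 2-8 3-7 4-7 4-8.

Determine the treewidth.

A width-1 tree decomposition is:
Bags: B1 = {1, 3}  B2 = {3, 7}  B3 = {4, 7}  B4 = {4, 8}  B5 = {2, 8}  B6 = {2, 6}  B7 = {0, 6}  B8 = {0, 5}
Tree: B1–B2, B2–B3, B3–B4, B4–B5, B5–B6, B6–B7, B7–B8
The largest bag has 2 vertices, giving width 1; this decomposition certifies tw(G) ≤ 1. Any graph with an edge has treewidth ≥ 1, and G has the edge 1–3. The upper and lower bounds meet at 1, so that is the treewidth.

1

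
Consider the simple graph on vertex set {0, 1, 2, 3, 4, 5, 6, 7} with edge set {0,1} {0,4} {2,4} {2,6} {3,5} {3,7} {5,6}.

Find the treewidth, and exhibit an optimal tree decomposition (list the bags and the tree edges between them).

Treewidth 1.
One optimal decomposition is:
Bags: B1 = {3, 7}  B2 = {3, 5}  B3 = {5, 6}  B4 = {2, 6}  B5 = {2, 4}  B6 = {0, 4}  B7 = {0, 1}
Tree: B1–B2, B2–B3, B3–B4, B4–B5, B5–B6, B6–B7

Every bag has size at most 2, so the width is 2 − 1 = 1 and tw(G) ≤ 1. Any graph with an edge has treewidth ≥ 1, and G has the edge 7–3. Hence tw(G) = 1 exactly.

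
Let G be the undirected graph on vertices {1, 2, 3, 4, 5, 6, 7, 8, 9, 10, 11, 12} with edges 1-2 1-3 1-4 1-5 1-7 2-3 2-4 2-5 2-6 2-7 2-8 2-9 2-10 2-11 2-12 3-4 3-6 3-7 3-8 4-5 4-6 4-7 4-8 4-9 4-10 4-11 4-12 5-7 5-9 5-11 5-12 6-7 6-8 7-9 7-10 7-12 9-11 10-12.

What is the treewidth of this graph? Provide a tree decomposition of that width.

The largest bag has 5 vertices, giving width 4; this decomposition certifies tw(G) ≤ 4. On the other hand G contains the 5-clique {2, 3, 4, 6, 8}. A clique must lie in a single bag of any decomposition, so no decomposition can have width below 4. Combining the bounds, tw(G) = 4.

Treewidth 4.
One such decomposition:
Bags: B1 = {2, 4, 5, 7, 12}  B2 = {1, 2, 4, 5, 7}  B3 = {1, 2, 3, 4, 7}  B4 = {2, 4, 7, 10, 12}  B5 = {2, 4, 5, 7, 9}  B6 = {2, 3, 4, 6, 7}  B7 = {2, 3, 4, 6, 8}  B8 = {2, 4, 5, 9, 11}
Tree: B1–B2, B2–B3, B1–B4, B1–B5, B3–B6, B6–B7, B5–B8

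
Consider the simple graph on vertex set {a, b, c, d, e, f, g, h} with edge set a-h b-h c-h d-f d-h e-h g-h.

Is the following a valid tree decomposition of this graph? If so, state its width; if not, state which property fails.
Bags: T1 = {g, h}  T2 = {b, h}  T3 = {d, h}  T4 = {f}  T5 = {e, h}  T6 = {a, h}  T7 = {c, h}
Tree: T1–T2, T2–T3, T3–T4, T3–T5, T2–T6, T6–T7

No — edge (d,f) lies in no bag.

A tree decomposition must satisfy three properties: every vertex lies in some bag; for every edge, both endpoints lie together in some bag; and for every vertex, the bags containing it form a connected subtree. Here edge (d,f) lies in no bag, so the decomposition is invalid.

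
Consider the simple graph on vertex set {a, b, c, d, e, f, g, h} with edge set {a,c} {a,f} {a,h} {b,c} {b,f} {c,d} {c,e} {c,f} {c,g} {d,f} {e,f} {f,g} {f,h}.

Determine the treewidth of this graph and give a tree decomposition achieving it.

The largest bag has 3 vertices, giving width 2; this decomposition certifies tw(G) ≤ 2. For the lower bound, the 3 vertices {a, f, h} are pairwise adjacent, and any tree decomposition puts a clique entirely inside one bag — forcing width ≥ 2. Hence tw(G) = 2 exactly.

Treewidth 2.
Bags: B1 = {a, c, f}  B2 = {c, f, g}  B3 = {b, c, f}  B4 = {a, f, h}  B5 = {c, d, f}  B6 = {c, e, f}
Tree: B1–B2, B1–B3, B1–B4, B1–B5, B5–B6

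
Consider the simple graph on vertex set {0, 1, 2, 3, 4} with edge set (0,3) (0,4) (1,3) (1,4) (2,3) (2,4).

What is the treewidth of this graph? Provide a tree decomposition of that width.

Treewidth 2.
One such decomposition:
Bags: B1 = {0, 3, 4}  B2 = {2, 3, 4}  B3 = {1, 3, 4}
Tree: B1–B2, B2–B3

The largest bag has 3 vertices, giving width 2; this decomposition certifies tw(G) ≤ 2. The edges 3–0–4–2–3 form a cycle, so G is not a tree and its treewidth is at least 2. Combining the bounds, tw(G) = 2.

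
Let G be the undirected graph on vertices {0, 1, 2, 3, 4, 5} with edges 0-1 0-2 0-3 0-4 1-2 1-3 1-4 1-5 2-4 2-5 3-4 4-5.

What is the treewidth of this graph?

3

A width-3 tree decomposition is:
Bags: B1 = {0, 1, 2, 4}  B2 = {0, 1, 3, 4}  B3 = {1, 2, 4, 5}
Tree: B1–B2, B1–B3
The largest bag has 4 vertices, giving width 3; this decomposition certifies tw(G) ≤ 3. For the lower bound, the 4 vertices {0, 1, 2, 4} are pairwise adjacent, and any tree decomposition puts a clique entirely inside one bag — forcing width ≥ 3. Combining the bounds, tw(G) = 3.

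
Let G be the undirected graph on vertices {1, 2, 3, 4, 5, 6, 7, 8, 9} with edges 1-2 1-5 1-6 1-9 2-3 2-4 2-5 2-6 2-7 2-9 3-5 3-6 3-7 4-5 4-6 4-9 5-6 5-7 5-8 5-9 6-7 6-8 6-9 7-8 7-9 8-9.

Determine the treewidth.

A width-4 tree decomposition is:
Bags: B1 = {2, 4, 5, 6, 9}  B2 = {2, 5, 6, 7, 9}  B3 = {5, 6, 7, 8, 9}  B4 = {2, 3, 5, 6, 7}  B5 = {1, 2, 5, 6, 9}
Tree: B1–B2, B2–B3, B2–B4, B2–B5
Each bag holds 5 vertices, so the decomposition has width 4, which upper-bounds the treewidth. For the lower bound, the 5 vertices {5, 6, 7, 8, 9} are pairwise adjacent, and any tree decomposition puts a clique entirely inside one bag — forcing width ≥ 4. Combining the bounds, tw(G) = 4.

4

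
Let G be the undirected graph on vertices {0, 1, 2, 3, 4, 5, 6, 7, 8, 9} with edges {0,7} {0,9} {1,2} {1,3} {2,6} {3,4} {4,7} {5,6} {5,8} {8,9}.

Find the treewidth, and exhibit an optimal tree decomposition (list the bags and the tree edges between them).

The largest bag has 3 vertices, giving width 2; this decomposition certifies tw(G) ≤ 2. Since 5–8–9–0–7–4–3–1–2–6–5 is a cycle in G, G is not acyclic. Forests are exactly the graphs of treewidth ≤ 1, so tw(G) ≥ 2. The upper and lower bounds meet at 2, so that is the treewidth.

Treewidth 2.
One such decomposition:
Bags: B1 = {5, 8, 9}  B2 = {0, 5, 9}  B3 = {0, 5, 7}  B4 = {4, 5, 7}  B5 = {3, 4, 5}  B6 = {1, 3, 5}  B7 = {1, 2, 5}  B8 = {2, 5, 6}
Tree: B1–B2, B2–B3, B3–B4, B4–B5, B5–B6, B6–B7, B7–B8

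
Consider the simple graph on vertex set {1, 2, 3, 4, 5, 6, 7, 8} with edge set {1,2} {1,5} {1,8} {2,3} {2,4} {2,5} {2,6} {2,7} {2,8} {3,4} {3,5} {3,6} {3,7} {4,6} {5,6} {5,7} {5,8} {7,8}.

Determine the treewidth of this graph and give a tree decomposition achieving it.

Each bag holds 4 vertices, so the decomposition has width 3, which upper-bounds the treewidth. On the other hand G contains the 4-clique {2, 3, 4, 6}. A clique must lie in a single bag of any decomposition, so no decomposition can have width below 3. The upper and lower bounds meet at 3, so that is the treewidth.

Treewidth 3.
One such decomposition:
Bags: B1 = {2, 5, 7, 8}  B2 = {1, 2, 5, 8}  B3 = {2, 3, 5, 7}  B4 = {2, 3, 5, 6}  B5 = {2, 3, 4, 6}
Tree: B1–B2, B1–B3, B3–B4, B4–B5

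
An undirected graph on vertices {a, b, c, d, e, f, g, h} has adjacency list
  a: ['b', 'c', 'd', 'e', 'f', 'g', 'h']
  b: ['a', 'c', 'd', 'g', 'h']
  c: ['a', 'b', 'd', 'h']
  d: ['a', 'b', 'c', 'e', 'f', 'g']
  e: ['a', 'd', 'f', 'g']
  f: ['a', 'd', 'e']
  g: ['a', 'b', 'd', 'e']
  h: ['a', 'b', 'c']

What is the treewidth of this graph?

A width-3 tree decomposition is:
Bags: B1 = {a, d, e, g}  B2 = {a, d, e, f}  B3 = {a, b, d, g}  B4 = {a, b, c, d}  B5 = {a, b, c, h}
Tree: B1–B2, B1–B3, B3–B4, B4–B5
Each bag holds 4 vertices, so the decomposition has width 3, which upper-bounds the treewidth. On the other hand G contains the 4-clique {a, d, e, g}. A clique must lie in a single bag of any decomposition, so no decomposition can have width below 3. Hence tw(G) = 3 exactly.

3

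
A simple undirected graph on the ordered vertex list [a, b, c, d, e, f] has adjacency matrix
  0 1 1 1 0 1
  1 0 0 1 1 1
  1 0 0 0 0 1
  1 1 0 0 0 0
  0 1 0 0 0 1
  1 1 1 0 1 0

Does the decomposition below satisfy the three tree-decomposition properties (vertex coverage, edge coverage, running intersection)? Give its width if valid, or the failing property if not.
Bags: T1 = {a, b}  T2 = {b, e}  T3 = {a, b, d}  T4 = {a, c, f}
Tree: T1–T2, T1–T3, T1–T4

A tree decomposition must satisfy three properties: every vertex lies in some bag; for every edge, both endpoints lie together in some bag; and for every vertex, the bags containing it form a connected subtree. Here edge (f,b) lies in no bag, so the decomposition is invalid.

No — edge (f,b) lies in no bag.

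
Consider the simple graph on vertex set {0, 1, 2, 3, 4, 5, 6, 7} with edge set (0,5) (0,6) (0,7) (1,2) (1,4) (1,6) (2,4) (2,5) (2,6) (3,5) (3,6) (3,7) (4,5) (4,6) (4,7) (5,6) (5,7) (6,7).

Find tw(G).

A width-3 tree decomposition is:
Bags: B1 = {3, 5, 6, 7}  B2 = {0, 5, 6, 7}  B3 = {4, 5, 6, 7}  B4 = {2, 4, 5, 6}  B5 = {1, 2, 4, 6}
Tree: B1–B2, B2–B3, B3–B4, B4–B5
Every bag has size at most 4, so the width is 4 − 1 = 3 and tw(G) ≤ 3. On the other hand G contains the 4-clique {1, 2, 4, 6}. A clique must lie in a single bag of any decomposition, so no decomposition can have width below 3. Hence tw(G) = 3 exactly.

3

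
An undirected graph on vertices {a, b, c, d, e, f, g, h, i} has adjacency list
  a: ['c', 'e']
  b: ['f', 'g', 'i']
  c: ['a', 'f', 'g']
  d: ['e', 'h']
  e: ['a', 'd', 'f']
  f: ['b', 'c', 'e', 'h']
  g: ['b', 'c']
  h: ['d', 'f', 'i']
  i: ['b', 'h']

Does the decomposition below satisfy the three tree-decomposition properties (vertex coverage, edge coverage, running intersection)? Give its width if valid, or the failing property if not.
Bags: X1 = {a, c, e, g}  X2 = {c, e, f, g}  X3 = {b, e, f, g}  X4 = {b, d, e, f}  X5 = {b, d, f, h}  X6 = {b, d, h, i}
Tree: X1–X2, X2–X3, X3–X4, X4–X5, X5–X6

Yes; width 3.

Every vertex of G appears in some bag (union = {a, b, c, d, e, f, g, h, i}); every edge is covered by a bag; and for each vertex v the set of bags containing v is connected in the bag tree. The decomposition is therefore valid. The largest bag has 4 vertices, so the width is 3.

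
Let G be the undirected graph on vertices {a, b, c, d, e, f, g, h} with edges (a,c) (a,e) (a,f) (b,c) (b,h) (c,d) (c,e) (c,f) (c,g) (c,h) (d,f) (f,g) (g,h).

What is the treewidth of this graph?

A width-2 tree decomposition is:
Bags: B1 = {a, c, f}  B2 = {c, f, g}  B3 = {c, g, h}  B4 = {c, d, f}  B5 = {a, c, e}  B6 = {b, c, h}
Tree: B1–B2, B2–B3, B2–B4, B1–B5, B3–B6
Every bag has size at most 3, so the width is 3 − 1 = 2 and tw(G) ≤ 2. On the other hand G contains the 3-clique {a, c, e}. A clique must lie in a single bag of any decomposition, so no decomposition can have width below 2. Hence tw(G) = 2 exactly.

2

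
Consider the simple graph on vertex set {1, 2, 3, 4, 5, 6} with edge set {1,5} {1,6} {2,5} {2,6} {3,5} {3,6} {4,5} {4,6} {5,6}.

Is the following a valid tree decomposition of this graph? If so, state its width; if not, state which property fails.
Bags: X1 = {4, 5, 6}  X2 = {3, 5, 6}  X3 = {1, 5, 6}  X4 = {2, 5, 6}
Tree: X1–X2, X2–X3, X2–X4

Yes; width 2.

Checking the three conditions: (i) the bags cover all of {1, 2, 3, 4, 5, 6}; (ii) for each edge, some bag contains both endpoints; (iii) the bags containing any fixed vertex form a subtree. All hold, so the decomposition is valid with width 3 − 1 = 2.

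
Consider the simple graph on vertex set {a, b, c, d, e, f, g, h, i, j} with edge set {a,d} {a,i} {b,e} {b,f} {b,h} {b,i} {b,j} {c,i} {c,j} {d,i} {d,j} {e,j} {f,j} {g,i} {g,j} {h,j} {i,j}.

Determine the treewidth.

2

A width-2 tree decomposition is:
Bags: B1 = {c, i, j}  B2 = {b, i, j}  B3 = {b, e, j}  B4 = {d, i, j}  B5 = {b, f, j}  B6 = {b, h, j}  B7 = {a, d, i}  B8 = {g, i, j}
Tree: B1–B2, B2–B3, B1–B4, B3–B5, B2–B6, B4–B7, B1–B8
Each bag holds 3 vertices, so the decomposition has width 2, which upper-bounds the treewidth. On the other hand G contains the 3-clique {d, i, j}. A clique must lie in a single bag of any decomposition, so no decomposition can have width below 2. The upper and lower bounds meet at 2, so that is the treewidth.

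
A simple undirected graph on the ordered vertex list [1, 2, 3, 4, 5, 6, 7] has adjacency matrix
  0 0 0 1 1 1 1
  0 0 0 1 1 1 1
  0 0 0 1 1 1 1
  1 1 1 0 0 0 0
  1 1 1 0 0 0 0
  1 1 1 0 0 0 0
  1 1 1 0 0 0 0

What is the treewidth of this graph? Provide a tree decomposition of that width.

The largest bag has 4 vertices, giving width 3; this decomposition certifies tw(G) ≤ 3. For the lower bound: the 4 vertex sets {1,6}, {2,5}, {3}, {7} are disjoint, each induces a connected subgraph, and every pair is joined by at least one edge of G. Contracting each set to a single vertex therefore yields K_{4} as a minor, and since treewidth is minor-monotone, tw(G) ≥ tw(K_{4}) = 3. Therefore the treewidth is 3.

Treewidth 3.
Bags: B1 = {1, 2, 3, 6}  B2 = {1, 2, 3, 5}  B3 = {1, 2, 3, 7}  B4 = {1, 2, 3, 4}
Tree: B1–B2, B2–B3, B3–B4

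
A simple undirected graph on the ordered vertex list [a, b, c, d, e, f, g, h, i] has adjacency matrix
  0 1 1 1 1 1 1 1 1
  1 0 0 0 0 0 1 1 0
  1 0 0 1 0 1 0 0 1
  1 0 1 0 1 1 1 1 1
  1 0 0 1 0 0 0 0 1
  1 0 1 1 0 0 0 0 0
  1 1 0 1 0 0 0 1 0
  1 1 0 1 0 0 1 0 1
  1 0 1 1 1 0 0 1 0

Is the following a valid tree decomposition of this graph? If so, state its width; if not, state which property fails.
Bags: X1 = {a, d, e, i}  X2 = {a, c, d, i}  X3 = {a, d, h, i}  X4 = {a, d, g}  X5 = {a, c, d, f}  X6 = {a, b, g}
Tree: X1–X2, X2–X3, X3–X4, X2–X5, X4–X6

A tree decomposition must satisfy three properties: every vertex lies in some bag; for every edge, both endpoints lie together in some bag; and for every vertex, the bags containing it form a connected subtree. Here edge (h,g) lies in no bag, so the decomposition is invalid.

No — edge (h,g) lies in no bag.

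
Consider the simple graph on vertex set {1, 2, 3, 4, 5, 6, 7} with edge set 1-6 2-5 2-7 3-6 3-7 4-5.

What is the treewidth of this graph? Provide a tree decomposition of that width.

Treewidth 1.
One such decomposition:
Bags: B1 = {1, 6}  B2 = {3, 6}  B3 = {3, 7}  B4 = {2, 7}  B5 = {2, 5}  B6 = {4, 5}
Tree: B1–B2, B2–B3, B3–B4, B4–B5, B5–B6

Every bag has size at most 2, so the width is 2 − 1 = 1 and tw(G) ≤ 1. G has an edge, so its treewidth is at least 1. Hence tw(G) = 1 exactly.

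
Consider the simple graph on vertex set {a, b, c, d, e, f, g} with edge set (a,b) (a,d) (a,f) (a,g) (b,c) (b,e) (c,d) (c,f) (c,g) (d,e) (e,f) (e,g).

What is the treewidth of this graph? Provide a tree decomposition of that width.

Treewidth 3.
Bags: B1 = {a, c, e, f}  B2 = {a, c, d, e}  B3 = {a, b, c, e}  B4 = {a, c, e, g}
Tree: B1–B2, B2–B3, B3–B4

The largest bag has 4 vertices, giving width 3; this decomposition certifies tw(G) ≤ 3. For the lower bound: the 4 vertex sets {e,f}, {a,d}, {c}, {b} are disjoint, each induces a connected subgraph, and every pair is joined by at least one edge of G. Contracting each set to a single vertex therefore yields K_{4} as a minor, and since treewidth is minor-monotone, tw(G) ≥ tw(K_{4}) = 3. Therefore the treewidth is 3.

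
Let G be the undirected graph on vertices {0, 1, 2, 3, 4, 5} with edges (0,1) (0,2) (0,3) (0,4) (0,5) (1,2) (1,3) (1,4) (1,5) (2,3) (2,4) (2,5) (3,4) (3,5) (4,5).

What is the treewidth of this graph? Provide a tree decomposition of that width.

A single bag containing all 6 vertices is trivially a valid decomposition of width 5. Conversely, {0, 1, 2, 3, 4, 5} is a clique of size 6, and the vertices of any clique must share a bag in every tree decomposition; so some bag has ≥ 6 vertices and tw(G) ≥ 5. Combining the bounds, tw(G) = 5.

Treewidth 5.
One such decomposition:
Bags: B1 = {0, 1, 2, 3, 4, 5}
Tree: (single bag)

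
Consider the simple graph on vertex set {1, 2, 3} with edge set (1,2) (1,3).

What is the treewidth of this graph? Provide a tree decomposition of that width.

The largest bag has 2 vertices, giving width 1; this decomposition certifies tw(G) ≤ 1. Since G has at least one edge (e.g. 2–1), it is not an edgeless graph, so tw(G) ≥ 1. Therefore the treewidth is 1.

Treewidth 1.
Bags: B1 = {1, 2}  B2 = {1, 3}
Tree: B1–B2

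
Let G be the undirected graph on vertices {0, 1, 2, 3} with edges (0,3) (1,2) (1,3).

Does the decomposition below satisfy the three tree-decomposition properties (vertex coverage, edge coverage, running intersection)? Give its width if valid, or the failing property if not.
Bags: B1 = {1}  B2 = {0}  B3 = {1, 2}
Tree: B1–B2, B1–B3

A tree decomposition must satisfy three properties: every vertex lies in some bag; for every edge, both endpoints lie together in some bag; and for every vertex, the bags containing it form a connected subtree. Here vertex 3 appears in no bag, so the decomposition is invalid.

No — vertex 3 appears in no bag.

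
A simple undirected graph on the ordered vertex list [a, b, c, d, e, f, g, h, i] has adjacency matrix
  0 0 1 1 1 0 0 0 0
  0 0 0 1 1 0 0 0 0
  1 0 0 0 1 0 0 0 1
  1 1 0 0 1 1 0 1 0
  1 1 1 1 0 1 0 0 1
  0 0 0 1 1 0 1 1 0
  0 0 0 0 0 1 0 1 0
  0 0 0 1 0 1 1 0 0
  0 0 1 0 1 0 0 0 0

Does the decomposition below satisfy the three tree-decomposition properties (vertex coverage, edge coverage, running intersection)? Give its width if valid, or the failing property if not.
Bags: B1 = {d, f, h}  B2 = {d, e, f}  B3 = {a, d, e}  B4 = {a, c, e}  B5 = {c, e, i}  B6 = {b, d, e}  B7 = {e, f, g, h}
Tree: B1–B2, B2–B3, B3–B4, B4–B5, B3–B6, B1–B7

A tree decomposition must satisfy three properties: every vertex lies in some bag; for every edge, both endpoints lie together in some bag; and for every vertex, the bags containing it form a connected subtree. Here bags containing vertex e are not connected in the tree, so the decomposition is invalid.

No — bags containing vertex e are not connected in the tree.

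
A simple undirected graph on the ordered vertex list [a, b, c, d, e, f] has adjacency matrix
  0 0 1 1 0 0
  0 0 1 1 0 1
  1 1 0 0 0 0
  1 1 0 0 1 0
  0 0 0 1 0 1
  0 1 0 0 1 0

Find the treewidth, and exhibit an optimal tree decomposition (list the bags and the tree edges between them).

Treewidth 2.
One such decomposition:
Bags: B1 = {a, b, c}  B2 = {a, b, d}  B3 = {b, d, f}  B4 = {d, e, f}
Tree: B1–B2, B2–B3, B3–B4

Every bag has size at most 3, so the width is 3 − 1 = 2 and tw(G) ≤ 2. For the lower bound, G contains the cycle c–a–d–b–c, so G is not a forest; only forests have treewidth ≤ 1, hence tw(G) ≥ 2. Therefore the treewidth is 2.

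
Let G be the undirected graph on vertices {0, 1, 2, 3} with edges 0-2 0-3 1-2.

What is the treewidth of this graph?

A width-1 tree decomposition is:
Bags: B1 = {0, 3}  B2 = {0, 2}  B3 = {1, 2}
Tree: B1–B2, B2–B3
Every bag has size at most 2, so the width is 2 − 1 = 1 and tw(G) ≤ 1. Since G has at least one edge (e.g. 0–3), it is not an edgeless graph, so tw(G) ≥ 1. The upper and lower bounds meet at 1, so that is the treewidth.

1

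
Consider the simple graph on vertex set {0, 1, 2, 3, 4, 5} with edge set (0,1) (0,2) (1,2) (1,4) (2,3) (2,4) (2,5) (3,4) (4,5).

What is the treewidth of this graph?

2

A width-2 tree decomposition is:
Bags: B1 = {2, 3, 4}  B2 = {1, 2, 4}  B3 = {0, 1, 2}  B4 = {2, 4, 5}
Tree: B1–B2, B2–B3, B1–B4
Every bag has size at most 3, so the width is 3 − 1 = 2 and tw(G) ≤ 2. For the lower bound, the 3 vertices {0, 1, 2} are pairwise adjacent, and any tree decomposition puts a clique entirely inside one bag — forcing width ≥ 2. The upper and lower bounds meet at 2, so that is the treewidth.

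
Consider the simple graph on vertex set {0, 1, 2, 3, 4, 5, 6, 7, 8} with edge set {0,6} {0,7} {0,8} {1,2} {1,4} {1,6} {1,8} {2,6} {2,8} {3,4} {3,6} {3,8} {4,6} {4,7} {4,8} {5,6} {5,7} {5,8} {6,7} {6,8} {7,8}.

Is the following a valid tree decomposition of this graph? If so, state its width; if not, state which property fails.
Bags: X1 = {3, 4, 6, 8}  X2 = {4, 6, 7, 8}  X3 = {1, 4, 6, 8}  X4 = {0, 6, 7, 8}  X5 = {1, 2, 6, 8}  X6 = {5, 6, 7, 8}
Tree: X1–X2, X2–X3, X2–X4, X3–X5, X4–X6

Yes; width 3.

Checking the three conditions: (i) the bags cover all of {0, 1, 2, 3, 4, 5, 6, 7, 8}; (ii) for each edge, some bag contains both endpoints; (iii) the bags containing any fixed vertex form a subtree. All hold, so the decomposition is valid with width 4 − 1 = 3.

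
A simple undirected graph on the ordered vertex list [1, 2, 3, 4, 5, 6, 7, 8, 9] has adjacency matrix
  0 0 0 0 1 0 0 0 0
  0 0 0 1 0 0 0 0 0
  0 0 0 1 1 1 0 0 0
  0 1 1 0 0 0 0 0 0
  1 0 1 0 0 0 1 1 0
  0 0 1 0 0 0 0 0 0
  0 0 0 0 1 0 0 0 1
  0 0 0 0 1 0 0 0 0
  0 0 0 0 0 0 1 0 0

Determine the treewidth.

1

A width-1 tree decomposition is:
Bags: B1 = {3, 5}  B2 = {3, 4}  B3 = {1, 5}  B4 = {5, 7}  B5 = {7, 9}  B6 = {3, 6}  B7 = {5, 8}  B8 = {2, 4}
Tree: B1–B2, B1–B3, B1–B4, B4–B5, B1–B6, B4–B7, B2–B8
Each bag holds 2 vertices, so the decomposition has width 1, which upper-bounds the treewidth. Any graph with an edge has treewidth ≥ 1, and G has the edge 5–3. Therefore the treewidth is 1.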